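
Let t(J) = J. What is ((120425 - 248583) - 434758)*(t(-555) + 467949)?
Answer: -263103560904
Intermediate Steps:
((120425 - 248583) - 434758)*(t(-555) + 467949) = ((120425 - 248583) - 434758)*(-555 + 467949) = (-128158 - 434758)*467394 = -562916*467394 = -263103560904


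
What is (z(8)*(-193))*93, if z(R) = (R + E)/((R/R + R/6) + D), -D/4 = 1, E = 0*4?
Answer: 430776/5 ≈ 86155.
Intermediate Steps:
E = 0
D = -4 (D = -4*1 = -4)
z(R) = R/(-3 + R/6) (z(R) = (R + 0)/((R/R + R/6) - 4) = R/((1 + R*(1/6)) - 4) = R/((1 + R/6) - 4) = R/(-3 + R/6))
(z(8)*(-193))*93 = ((6*8/(-18 + 8))*(-193))*93 = ((6*8/(-10))*(-193))*93 = ((6*8*(-1/10))*(-193))*93 = -24/5*(-193)*93 = (4632/5)*93 = 430776/5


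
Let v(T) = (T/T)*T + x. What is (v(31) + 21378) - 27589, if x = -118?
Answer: -6298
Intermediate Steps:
v(T) = -118 + T (v(T) = (T/T)*T - 118 = 1*T - 118 = T - 118 = -118 + T)
(v(31) + 21378) - 27589 = ((-118 + 31) + 21378) - 27589 = (-87 + 21378) - 27589 = 21291 - 27589 = -6298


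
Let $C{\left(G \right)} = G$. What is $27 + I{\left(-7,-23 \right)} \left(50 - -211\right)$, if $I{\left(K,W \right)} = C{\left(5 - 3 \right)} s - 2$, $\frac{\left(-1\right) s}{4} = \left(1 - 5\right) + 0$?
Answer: $7857$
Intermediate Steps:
$s = 16$ ($s = - 4 \left(\left(1 - 5\right) + 0\right) = - 4 \left(-4 + 0\right) = \left(-4\right) \left(-4\right) = 16$)
$I{\left(K,W \right)} = 30$ ($I{\left(K,W \right)} = \left(5 - 3\right) 16 - 2 = 2 \cdot 16 - 2 = 32 - 2 = 30$)
$27 + I{\left(-7,-23 \right)} \left(50 - -211\right) = 27 + 30 \left(50 - -211\right) = 27 + 30 \left(50 + 211\right) = 27 + 30 \cdot 261 = 27 + 7830 = 7857$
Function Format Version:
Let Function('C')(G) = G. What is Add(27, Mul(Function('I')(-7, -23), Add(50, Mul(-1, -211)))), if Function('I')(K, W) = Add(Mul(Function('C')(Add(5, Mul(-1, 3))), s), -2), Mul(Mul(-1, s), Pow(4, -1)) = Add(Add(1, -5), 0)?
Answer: 7857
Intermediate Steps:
s = 16 (s = Mul(-4, Add(Add(1, -5), 0)) = Mul(-4, Add(-4, 0)) = Mul(-4, -4) = 16)
Function('I')(K, W) = 30 (Function('I')(K, W) = Add(Mul(Add(5, Mul(-1, 3)), 16), -2) = Add(Mul(Add(5, -3), 16), -2) = Add(Mul(2, 16), -2) = Add(32, -2) = 30)
Add(27, Mul(Function('I')(-7, -23), Add(50, Mul(-1, -211)))) = Add(27, Mul(30, Add(50, Mul(-1, -211)))) = Add(27, Mul(30, Add(50, 211))) = Add(27, Mul(30, 261)) = Add(27, 7830) = 7857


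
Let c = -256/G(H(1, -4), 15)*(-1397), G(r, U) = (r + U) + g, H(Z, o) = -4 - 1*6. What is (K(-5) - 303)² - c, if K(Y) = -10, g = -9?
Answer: 187377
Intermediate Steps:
H(Z, o) = -10 (H(Z, o) = -4 - 6 = -10)
G(r, U) = -9 + U + r (G(r, U) = (r + U) - 9 = (U + r) - 9 = -9 + U + r)
c = -89408 (c = -256/(-9 + 15 - 10)*(-1397) = -256/(-4)*(-1397) = -256*(-¼)*(-1397) = 64*(-1397) = -89408)
(K(-5) - 303)² - c = (-10 - 303)² - 1*(-89408) = (-313)² + 89408 = 97969 + 89408 = 187377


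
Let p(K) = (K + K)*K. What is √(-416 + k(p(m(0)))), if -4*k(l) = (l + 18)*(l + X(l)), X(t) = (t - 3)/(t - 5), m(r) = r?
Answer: I*√41870/10 ≈ 20.462*I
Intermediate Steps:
X(t) = (-3 + t)/(-5 + t)
p(K) = 2*K² (p(K) = (2*K)*K = 2*K²)
k(l) = -(18 + l)*(l + (-3 + l)/(-5 + l))/4 (k(l) = -(l + 18)*(l + (-3 + l)/(-5 + l))/4 = -(18 + l)*(l + (-3 + l)/(-5 + l))/4)
√(-416 + k(p(m(0)))) = √(-416 + (54 - (2*0²)³ - 14*(2*0²)² + 75*(2*0²))/(4*(-5 + 2*0²))) = √(-416 + (54 - (2*0)³ - 14*(2*0)² + 75*(2*0))/(4*(-5 + 2*0))) = √(-416 + (54 - 1*0³ - 14*0² + 75*0)/(4*(-5 + 0))) = √(-416 + (¼)*(54 - 1*0 - 14*0 + 0)/(-5)) = √(-416 + (¼)*(-⅕)*(54 + 0 + 0 + 0)) = √(-416 + (¼)*(-⅕)*54) = √(-416 - 27/10) = √(-4187/10) = I*√41870/10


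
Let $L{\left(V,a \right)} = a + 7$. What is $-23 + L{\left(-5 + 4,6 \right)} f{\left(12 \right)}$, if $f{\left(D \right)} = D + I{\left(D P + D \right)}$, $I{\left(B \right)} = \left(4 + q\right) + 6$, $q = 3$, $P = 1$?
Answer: $302$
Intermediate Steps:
$I{\left(B \right)} = 13$ ($I{\left(B \right)} = \left(4 + 3\right) + 6 = 7 + 6 = 13$)
$f{\left(D \right)} = 13 + D$ ($f{\left(D \right)} = D + 13 = 13 + D$)
$L{\left(V,a \right)} = 7 + a$
$-23 + L{\left(-5 + 4,6 \right)} f{\left(12 \right)} = -23 + \left(7 + 6\right) \left(13 + 12\right) = -23 + 13 \cdot 25 = -23 + 325 = 302$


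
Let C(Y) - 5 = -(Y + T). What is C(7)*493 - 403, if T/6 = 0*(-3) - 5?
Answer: 13401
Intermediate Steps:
T = -30 (T = 6*(0*(-3) - 5) = 6*(0 - 5) = 6*(-5) = -30)
C(Y) = 35 - Y (C(Y) = 5 - (Y - 30) = 5 - (-30 + Y) = 5 + (30 - Y) = 35 - Y)
C(7)*493 - 403 = (35 - 1*7)*493 - 403 = (35 - 7)*493 - 403 = 28*493 - 403 = 13804 - 403 = 13401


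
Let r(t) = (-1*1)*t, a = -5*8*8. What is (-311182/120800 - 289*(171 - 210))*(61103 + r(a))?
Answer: 41805280567207/60400 ≈ 6.9214e+8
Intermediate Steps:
a = -320 (a = -40*8 = -320)
r(t) = -t
(-311182/120800 - 289*(171 - 210))*(61103 + r(a)) = (-311182/120800 - 289*(171 - 210))*(61103 - 1*(-320)) = (-311182*1/120800 - 289*(-39))*(61103 + 320) = (-155591/60400 + 11271)*61423 = (680612809/60400)*61423 = 41805280567207/60400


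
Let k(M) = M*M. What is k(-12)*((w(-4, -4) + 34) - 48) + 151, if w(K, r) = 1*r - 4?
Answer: -3017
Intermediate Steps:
w(K, r) = -4 + r (w(K, r) = r - 4 = -4 + r)
k(M) = M²
k(-12)*((w(-4, -4) + 34) - 48) + 151 = (-12)²*(((-4 - 4) + 34) - 48) + 151 = 144*((-8 + 34) - 48) + 151 = 144*(26 - 48) + 151 = 144*(-22) + 151 = -3168 + 151 = -3017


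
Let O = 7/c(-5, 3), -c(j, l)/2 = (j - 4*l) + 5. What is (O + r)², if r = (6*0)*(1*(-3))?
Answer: 49/576 ≈ 0.085069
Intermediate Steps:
c(j, l) = -10 - 2*j + 8*l (c(j, l) = -2*((j - 4*l) + 5) = -2*(5 + j - 4*l) = -10 - 2*j + 8*l)
O = 7/24 (O = 7/(-10 - 2*(-5) + 8*3) = 7/(-10 + 10 + 24) = 7/24 ≈ 0.29167)
r = 0 (r = 0*(-3) = 0)
(O + r)² = (7/24 + 0)² = (7/24)² = 49/576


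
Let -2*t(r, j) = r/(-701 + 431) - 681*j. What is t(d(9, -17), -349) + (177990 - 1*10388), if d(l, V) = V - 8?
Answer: 5266885/108 ≈ 48767.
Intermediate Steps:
d(l, V) = -8 + V
t(r, j) = r/540 + 681*j/2 (t(r, j) = -(r/(-701 + 431) - 681*j)/2 = -(r/(-270) - 681*j)/2 = -(-r/270 - 681*j)/2 = -(-681*j - r/270)/2 = r/540 + 681*j/2)
t(d(9, -17), -349) + (177990 - 1*10388) = ((-8 - 17)/540 + (681/2)*(-349)) + (177990 - 1*10388) = ((1/540)*(-25) - 237669/2) + (177990 - 10388) = (-5/108 - 237669/2) + 167602 = -12834131/108 + 167602 = 5266885/108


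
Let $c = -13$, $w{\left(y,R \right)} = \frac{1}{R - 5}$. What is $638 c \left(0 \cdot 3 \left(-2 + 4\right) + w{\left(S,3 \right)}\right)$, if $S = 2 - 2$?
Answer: $4147$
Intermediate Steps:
$S = 0$ ($S = 2 - 2 = 0$)
$w{\left(y,R \right)} = \frac{1}{-5 + R}$
$638 c \left(0 \cdot 3 \left(-2 + 4\right) + w{\left(S,3 \right)}\right) = 638 \left(- 13 \left(0 \cdot 3 \left(-2 + 4\right) + \frac{1}{-5 + 3}\right)\right) = 638 \left(- 13 \left(0 \cdot 3 \cdot 2 + \frac{1}{-2}\right)\right) = 638 \left(- 13 \left(0 \cdot 6 - \frac{1}{2}\right)\right) = 638 \left(- 13 \left(0 - \frac{1}{2}\right)\right) = 638 \left(\left(-13\right) \left(- \frac{1}{2}\right)\right) = 638 \cdot \frac{13}{2} = 4147$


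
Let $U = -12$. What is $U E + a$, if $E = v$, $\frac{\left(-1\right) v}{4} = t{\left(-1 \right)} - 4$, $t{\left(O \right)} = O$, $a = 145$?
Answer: $-95$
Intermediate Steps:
$v = 20$ ($v = - 4 \left(-1 - 4\right) = \left(-4\right) \left(-5\right) = 20$)
$E = 20$
$U E + a = \left(-12\right) 20 + 145 = -240 + 145 = -95$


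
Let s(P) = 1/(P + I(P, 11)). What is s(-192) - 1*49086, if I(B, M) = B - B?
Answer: -9424513/192 ≈ -49086.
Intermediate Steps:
I(B, M) = 0
s(P) = 1/P (s(P) = 1/(P + 0) = 1/P)
s(-192) - 1*49086 = 1/(-192) - 1*49086 = -1/192 - 49086 = -9424513/192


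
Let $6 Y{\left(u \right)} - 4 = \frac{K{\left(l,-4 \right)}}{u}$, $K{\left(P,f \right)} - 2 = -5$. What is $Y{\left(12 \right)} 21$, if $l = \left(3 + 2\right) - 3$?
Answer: $\frac{105}{8} \approx 13.125$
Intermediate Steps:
$l = 2$ ($l = 5 - 3 = 2$)
$K{\left(P,f \right)} = -3$ ($K{\left(P,f \right)} = 2 - 5 = -3$)
$Y{\left(u \right)} = \frac{2}{3} - \frac{1}{2 u}$ ($Y{\left(u \right)} = \frac{2}{3} + \frac{\left(-3\right) \frac{1}{u}}{6} = \frac{2}{3} - \frac{1}{2 u}$)
$Y{\left(12 \right)} 21 = \frac{-3 + 4 \cdot 12}{6 \cdot 12} \cdot 21 = \frac{1}{6} \cdot \frac{1}{12} \left(-3 + 48\right) 21 = \frac{1}{6} \cdot \frac{1}{12} \cdot 45 \cdot 21 = \frac{5}{8} \cdot 21 = \frac{105}{8}$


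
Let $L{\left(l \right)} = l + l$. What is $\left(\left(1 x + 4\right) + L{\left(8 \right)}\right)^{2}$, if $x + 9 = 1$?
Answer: $144$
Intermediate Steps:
$x = -8$ ($x = -9 + 1 = -8$)
$L{\left(l \right)} = 2 l$
$\left(\left(1 x + 4\right) + L{\left(8 \right)}\right)^{2} = \left(\left(1 \left(-8\right) + 4\right) + 2 \cdot 8\right)^{2} = \left(\left(-8 + 4\right) + 16\right)^{2} = \left(-4 + 16\right)^{2} = 12^{2} = 144$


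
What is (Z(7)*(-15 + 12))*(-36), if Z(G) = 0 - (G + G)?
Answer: -1512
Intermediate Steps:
Z(G) = -2*G (Z(G) = 0 - 2*G = -2*G)
(Z(7)*(-15 + 12))*(-36) = ((-2*7)*(-15 + 12))*(-36) = -14*(-3)*(-36) = 42*(-36) = -1512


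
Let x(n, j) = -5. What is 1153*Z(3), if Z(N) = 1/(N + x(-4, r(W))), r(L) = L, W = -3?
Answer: -1153/2 ≈ -576.50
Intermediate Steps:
Z(N) = 1/(-5 + N) (Z(N) = 1/(N - 5) = 1/(-5 + N))
1153*Z(3) = 1153/(-5 + 3) = 1153/(-2) = 1153*(-½) = -1153/2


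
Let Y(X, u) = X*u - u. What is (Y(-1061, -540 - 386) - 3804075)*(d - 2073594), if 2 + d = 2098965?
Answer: -71557399647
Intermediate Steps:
d = 2098963 (d = -2 + 2098965 = 2098963)
Y(X, u) = -u + X*u
(Y(-1061, -540 - 386) - 3804075)*(d - 2073594) = ((-540 - 386)*(-1 - 1061) - 3804075)*(2098963 - 2073594) = (-926*(-1062) - 3804075)*25369 = (983412 - 3804075)*25369 = -2820663*25369 = -71557399647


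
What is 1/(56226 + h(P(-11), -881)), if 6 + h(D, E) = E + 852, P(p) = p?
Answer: 1/56191 ≈ 1.7796e-5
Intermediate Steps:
h(D, E) = 846 + E (h(D, E) = -6 + (E + 852) = -6 + (852 + E) = 846 + E)
1/(56226 + h(P(-11), -881)) = 1/(56226 + (846 - 881)) = 1/(56226 - 35) = 1/56191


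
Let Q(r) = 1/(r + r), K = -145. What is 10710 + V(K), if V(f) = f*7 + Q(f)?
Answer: 2811549/290 ≈ 9695.0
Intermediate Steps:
Q(r) = 1/(2*r)
V(f) = 1/(2*f) + 7*f (V(f) = f*7 + 1/(2*f) = 7*f + 1/(2*f) = 1/(2*f) + 7*f)
10710 + V(K) = 10710 + ((½)/(-145) + 7*(-145)) = 10710 + ((½)*(-1/145) - 1015) = 10710 + (-1/290 - 1015) = 10710 - 294351/290 = 2811549/290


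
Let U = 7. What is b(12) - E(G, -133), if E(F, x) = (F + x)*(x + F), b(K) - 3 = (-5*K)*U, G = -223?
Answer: -127153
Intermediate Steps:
b(K) = 3 - 35*K (b(K) = 3 - 5*K*7 = 3 - 35*K)
E(F, x) = (F + x)² (E(F, x) = (F + x)*(F + x) = (F + x)²)
b(12) - E(G, -133) = (3 - 35*12) - (-223 - 133)² = (3 - 420) - 1*(-356)² = -417 - 1*126736 = -417 - 126736 = -127153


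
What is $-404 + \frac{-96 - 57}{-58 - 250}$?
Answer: $- \frac{124279}{308} \approx -403.5$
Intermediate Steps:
$-404 + \frac{-96 - 57}{-58 - 250} = -404 - \frac{153}{-308} = -404 - - \frac{153}{308} = -404 + \frac{153}{308} = - \frac{124279}{308}$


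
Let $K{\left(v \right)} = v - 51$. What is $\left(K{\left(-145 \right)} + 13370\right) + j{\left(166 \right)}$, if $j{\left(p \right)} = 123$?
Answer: $13297$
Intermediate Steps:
$K{\left(v \right)} = -51 + v$
$\left(K{\left(-145 \right)} + 13370\right) + j{\left(166 \right)} = \left(\left(-51 - 145\right) + 13370\right) + 123 = \left(-196 + 13370\right) + 123 = 13174 + 123 = 13297$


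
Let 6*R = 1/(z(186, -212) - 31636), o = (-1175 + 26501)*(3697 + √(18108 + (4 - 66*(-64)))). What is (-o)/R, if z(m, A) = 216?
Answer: 17651169451440 + 38195660160*√349 ≈ 1.8365e+13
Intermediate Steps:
o = 93630222 + 202608*√349 (o = 25326*(3697 + √(18108 + (4 + 4224))) = 25326*(3697 + √(18108 + 4228)) = 25326*(3697 + √22336) = 25326*(3697 + 8*√349) = 93630222 + 202608*√349 ≈ 9.7415e+7)
R = -1/188520 (R = 1/(6*(216 - 31636)) = (⅙)/(-31420) = (⅙)*(-1/31420) = -1/188520 ≈ -5.3045e-6)
(-o)/R = (-(93630222 + 202608*√349))/(-1/188520) = (-93630222 - 202608*√349)*(-188520) = 17651169451440 + 38195660160*√349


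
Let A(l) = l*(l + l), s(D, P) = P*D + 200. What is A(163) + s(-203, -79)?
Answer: 69375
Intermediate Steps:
s(D, P) = 200 + D*P (s(D, P) = D*P + 200 = 200 + D*P)
A(l) = 2*l² (A(l) = l*(2*l) = 2*l²)
A(163) + s(-203, -79) = 2*163² + (200 - 203*(-79)) = 2*26569 + (200 + 16037) = 53138 + 16237 = 69375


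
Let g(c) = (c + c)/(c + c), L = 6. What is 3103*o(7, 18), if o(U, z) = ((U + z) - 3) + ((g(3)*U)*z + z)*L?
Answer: 2749258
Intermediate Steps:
g(c) = 1 (g(c) = (2*c)/((2*c)) = (2*c)*(1/(2*c)) = 1)
o(U, z) = -3 + U + 7*z + 6*U*z (o(U, z) = ((U + z) - 3) + ((1*U)*z + z)*6 = (-3 + U + z) + (U*z + z)*6 = (-3 + U + z) + (z + U*z)*6 = (-3 + U + z) + (6*z + 6*U*z) = -3 + U + 7*z + 6*U*z)
3103*o(7, 18) = 3103*(-3 + 7 + 7*18 + 6*7*18) = 3103*(-3 + 7 + 126 + 756) = 3103*886 = 2749258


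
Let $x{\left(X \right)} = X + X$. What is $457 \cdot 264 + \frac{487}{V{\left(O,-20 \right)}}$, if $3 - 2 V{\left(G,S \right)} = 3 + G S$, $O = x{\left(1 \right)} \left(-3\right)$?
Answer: $\frac{7238393}{60} \approx 1.2064 \cdot 10^{5}$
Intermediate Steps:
$x{\left(X \right)} = 2 X$
$O = -6$ ($O = 2 \cdot 1 \left(-3\right) = 2 \left(-3\right) = -6$)
$V{\left(G,S \right)} = - \frac{G S}{2}$ ($V{\left(G,S \right)} = \frac{3}{2} - \frac{3 + G S}{2} = \frac{3}{2} - \left(\frac{3}{2} + \frac{G S}{2}\right) = - \frac{G S}{2}$)
$457 \cdot 264 + \frac{487}{V{\left(O,-20 \right)}} = 457 \cdot 264 + \frac{487}{\left(- \frac{1}{2}\right) \left(-6\right) \left(-20\right)} = 120648 + \frac{487}{-60} = 120648 + 487 \left(- \frac{1}{60}\right) = 120648 - \frac{487}{60} = \frac{7238393}{60}$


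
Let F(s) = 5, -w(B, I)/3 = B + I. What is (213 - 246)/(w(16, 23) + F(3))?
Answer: 33/112 ≈ 0.29464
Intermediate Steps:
w(B, I) = -3*B - 3*I (w(B, I) = -3*(B + I) = -3*B - 3*I)
(213 - 246)/(w(16, 23) + F(3)) = (213 - 246)/((-3*16 - 3*23) + 5) = -33/((-48 - 69) + 5) = -33/(-117 + 5) = -33/(-112) = -33*(-1/112) = 33/112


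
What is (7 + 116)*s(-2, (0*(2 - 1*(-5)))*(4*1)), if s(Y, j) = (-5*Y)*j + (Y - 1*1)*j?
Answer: 0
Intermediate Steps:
s(Y, j) = j*(-1 + Y) - 5*Y*j (s(Y, j) = -5*Y*j + (Y - 1)*j = -5*Y*j + (-1 + Y)*j = -5*Y*j + j*(-1 + Y) = j*(-1 + Y) - 5*Y*j)
(7 + 116)*s(-2, (0*(2 - 1*(-5)))*(4*1)) = (7 + 116)*(-(0*(2 - 1*(-5)))*(4*1)*(1 + 4*(-2))) = 123*(-(0*(2 + 5))*4*(1 - 8)) = 123*(-1*(0*7)*4*(-7)) = 123*(-1*0*4*(-7)) = 123*(-1*0*(-7)) = 123*0 = 0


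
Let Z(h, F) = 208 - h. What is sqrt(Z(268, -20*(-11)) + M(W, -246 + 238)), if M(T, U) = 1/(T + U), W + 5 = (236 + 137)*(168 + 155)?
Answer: I*sqrt(870723308894)/120466 ≈ 7.746*I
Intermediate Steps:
W = 120474 (W = -5 + (236 + 137)*(168 + 155) = -5 + 373*323 = -5 + 120479 = 120474)
sqrt(Z(268, -20*(-11)) + M(W, -246 + 238)) = sqrt((208 - 1*268) + 1/(120474 + (-246 + 238))) = sqrt((208 - 268) + 1/(120474 - 8)) = sqrt(-60 + 1/120466) = sqrt(-7227959/120466) = I*sqrt(870723308894)/120466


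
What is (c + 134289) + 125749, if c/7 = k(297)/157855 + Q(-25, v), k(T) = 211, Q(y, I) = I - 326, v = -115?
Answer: 40561001582/157855 ≈ 2.5695e+5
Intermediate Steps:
Q(y, I) = -326 + I
c = -487296908/157855 (c = 7*(211/157855 + (-326 - 115)) = 7*(211*(1/157855) - 441) = 7*(211/157855 - 441) = 7*(-69613844/157855) = -487296908/157855 ≈ -3087.0)
(c + 134289) + 125749 = (-487296908/157855 + 134289) + 125749 = 20710893187/157855 + 125749 = 40561001582/157855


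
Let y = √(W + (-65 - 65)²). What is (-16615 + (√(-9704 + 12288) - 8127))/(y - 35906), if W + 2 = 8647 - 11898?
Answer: (24742 - 2*√646)/(35906 - √13647) ≈ 0.68991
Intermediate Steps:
W = -3253 (W = -2 + (8647 - 11898) = -2 - 3251 = -3253)
y = √13647 (y = √(-3253 + (-65 - 65)²) = √(-3253 + (-130)²) = √(-3253 + 16900) = √13647 ≈ 116.82)
(-16615 + (√(-9704 + 12288) - 8127))/(y - 35906) = (-16615 + (√(-9704 + 12288) - 8127))/(√13647 - 35906) = (-16615 + (√2584 - 8127))/(-35906 + √13647) = (-16615 + (2*√646 - 8127))/(-35906 + √13647) = (-16615 + (-8127 + 2*√646))/(-35906 + √13647) = (-24742 + 2*√646)/(-35906 + √13647)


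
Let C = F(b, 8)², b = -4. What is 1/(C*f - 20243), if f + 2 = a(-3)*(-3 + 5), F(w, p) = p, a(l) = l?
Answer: -1/20755 ≈ -4.8181e-5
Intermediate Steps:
f = -8 (f = -2 - 3*(-3 + 5) = -2 - 3*2 = -2 - 6 = -8)
C = 64 (C = 8² = 64)
1/(C*f - 20243) = 1/(64*(-8) - 20243) = 1/(-512 - 20243) = 1/(-20755) = -1/20755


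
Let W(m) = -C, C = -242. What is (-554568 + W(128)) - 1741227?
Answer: -2295553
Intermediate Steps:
W(m) = 242 (W(m) = -1*(-242) = 242)
(-554568 + W(128)) - 1741227 = (-554568 + 242) - 1741227 = -554326 - 1741227 = -2295553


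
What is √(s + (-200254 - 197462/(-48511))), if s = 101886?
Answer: I*√231481519479446/48511 ≈ 313.63*I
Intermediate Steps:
√(s + (-200254 - 197462/(-48511))) = √(101886 + (-200254 - 197462/(-48511))) = √(101886 + (-200254 - 197462*(-1)/48511)) = √(101886 + (-200254 - 1*(-197462/48511))) = √(101886 + (-200254 + 197462/48511)) = √(101886 - 9714324332/48511) = √(-4771732586/48511) = I*√231481519479446/48511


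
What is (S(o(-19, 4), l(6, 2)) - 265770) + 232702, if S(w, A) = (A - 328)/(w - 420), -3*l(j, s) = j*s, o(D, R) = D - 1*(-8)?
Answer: -14251976/431 ≈ -33067.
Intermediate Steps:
o(D, R) = 8 + D (o(D, R) = D + 8 = 8 + D)
l(j, s) = -j*s/3
S(w, A) = (-328 + A)/(-420 + w)
(S(o(-19, 4), l(6, 2)) - 265770) + 232702 = ((-328 - ⅓*6*2)/(-420 + (8 - 19)) - 265770) + 232702 = ((-328 - 4)/(-420 - 11) - 265770) + 232702 = (-332/(-431) - 265770) + 232702 = (-1/431*(-332) - 265770) + 232702 = (332/431 - 265770) + 232702 = -114546538/431 + 232702 = -14251976/431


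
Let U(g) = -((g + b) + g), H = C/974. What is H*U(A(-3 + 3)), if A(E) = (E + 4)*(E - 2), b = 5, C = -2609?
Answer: -28699/974 ≈ -29.465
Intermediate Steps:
H = -2609/974 ≈ -2.6786
A(E) = (-2 + E)*(4 + E) (A(E) = (4 + E)*(-2 + E) = (-2 + E)*(4 + E))
U(g) = -5 - 2*g (U(g) = -((g + 5) + g) = -((5 + g) + g) = -(5 + 2*g) = -5 - 2*g)
H*U(A(-3 + 3)) = -2609*(-5 - 2*(-8 + (-3 + 3)**2 + 2*(-3 + 3)))/974 = -2609*(-5 - 2*(-8 + 0**2 + 2*0))/974 = -2609*(-5 - 2*(-8 + 0 + 0))/974 = -2609*(-5 - 2*(-8))/974 = -2609*(-5 + 16)/974 = -2609/974*11 = -28699/974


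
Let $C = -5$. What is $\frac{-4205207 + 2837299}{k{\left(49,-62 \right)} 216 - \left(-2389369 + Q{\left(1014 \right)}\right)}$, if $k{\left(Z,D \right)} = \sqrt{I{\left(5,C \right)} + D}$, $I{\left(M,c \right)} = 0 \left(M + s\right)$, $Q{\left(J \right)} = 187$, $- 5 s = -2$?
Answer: $- \frac{272348430938}{475682793483} + \frac{8207448 i \sqrt{62}}{158560931161} \approx -0.57254 + 0.00040758 i$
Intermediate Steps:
$s = \frac{2}{5}$ ($s = \left(- \frac{1}{5}\right) \left(-2\right) = \frac{2}{5} \approx 0.4$)
$I{\left(M,c \right)} = 0$ ($I{\left(M,c \right)} = 0 \left(M + \frac{2}{5}\right) = 0 \left(\frac{2}{5} + M\right) = 0$)
$k{\left(Z,D \right)} = \sqrt{D}$ ($k{\left(Z,D \right)} = \sqrt{0 + D} = \sqrt{D}$)
$\frac{-4205207 + 2837299}{k{\left(49,-62 \right)} 216 - \left(-2389369 + Q{\left(1014 \right)}\right)} = \frac{-4205207 + 2837299}{\sqrt{-62} \cdot 216 + \left(2389369 - 187\right)} = - \frac{1367908}{i \sqrt{62} \cdot 216 + \left(2389369 - 187\right)} = - \frac{1367908}{216 i \sqrt{62} + 2389182} = - \frac{1367908}{2389182 + 216 i \sqrt{62}}$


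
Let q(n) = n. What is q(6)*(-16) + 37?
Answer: -59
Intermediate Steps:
q(6)*(-16) + 37 = 6*(-16) + 37 = -96 + 37 = -59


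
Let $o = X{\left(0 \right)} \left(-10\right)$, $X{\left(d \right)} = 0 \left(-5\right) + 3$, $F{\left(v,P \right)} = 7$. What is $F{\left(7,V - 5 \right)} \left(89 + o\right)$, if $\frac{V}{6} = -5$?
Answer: $413$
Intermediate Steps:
$V = -30$ ($V = 6 \left(-5\right) = -30$)
$X{\left(d \right)} = 3$ ($X{\left(d \right)} = 0 + 3 = 3$)
$o = -30$ ($o = 3 \left(-10\right) = -30$)
$F{\left(7,V - 5 \right)} \left(89 + o\right) = 7 \left(89 - 30\right) = 7 \cdot 59 = 413$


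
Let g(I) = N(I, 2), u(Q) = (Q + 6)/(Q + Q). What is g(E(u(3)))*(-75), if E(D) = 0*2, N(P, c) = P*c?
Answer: 0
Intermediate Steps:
u(Q) = (6 + Q)/(2*Q) (u(Q) = (6 + Q)/((2*Q)) = (6 + Q)*(1/(2*Q)) = (6 + Q)/(2*Q))
E(D) = 0
g(I) = 2*I (g(I) = I*2 = 2*I)
g(E(u(3)))*(-75) = (2*0)*(-75) = 0*(-75) = 0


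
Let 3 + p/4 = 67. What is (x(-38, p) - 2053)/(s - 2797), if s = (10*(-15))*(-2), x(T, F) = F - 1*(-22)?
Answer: 1775/2497 ≈ 0.71085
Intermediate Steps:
p = 256 (p = -12 + 4*67 = -12 + 268 = 256)
x(T, F) = 22 + F (x(T, F) = F + 22 = 22 + F)
s = 300 (s = -150*(-2) = 300)
(x(-38, p) - 2053)/(s - 2797) = ((22 + 256) - 2053)/(300 - 2797) = (278 - 2053)/(-2497) = -1775*(-1/2497) = 1775/2497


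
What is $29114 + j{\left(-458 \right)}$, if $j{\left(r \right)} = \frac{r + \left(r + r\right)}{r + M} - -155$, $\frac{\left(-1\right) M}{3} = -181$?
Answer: $\frac{2486491}{85} \approx 29253.0$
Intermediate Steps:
$M = 543$ ($M = \left(-3\right) \left(-181\right) = 543$)
$j{\left(r \right)} = 155 + \frac{3 r}{543 + r}$ ($j{\left(r \right)} = \frac{r + \left(r + r\right)}{r + 543} - -155 = \frac{r + 2 r}{543 + r} + 155 = \frac{3 r}{543 + r} + 155 = 155 + \frac{3 r}{543 + r}$)
$29114 + j{\left(-458 \right)} = 29114 + \frac{84165 + 158 \left(-458\right)}{543 - 458} = 29114 + \frac{84165 - 72364}{85} = 29114 + \frac{1}{85} \cdot 11801 = 29114 + \frac{11801}{85} = \frac{2486491}{85}$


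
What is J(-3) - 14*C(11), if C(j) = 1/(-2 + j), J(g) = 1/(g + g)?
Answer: -31/18 ≈ -1.7222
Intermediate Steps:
J(g) = 1/(2*g)
J(-3) - 14*C(11) = (1/2)/(-3) - 14/(-2 + 11) = (1/2)*(-1/3) - 14/9 = -1/6 - 14*1/9 = -1/6 - 14/9 = -31/18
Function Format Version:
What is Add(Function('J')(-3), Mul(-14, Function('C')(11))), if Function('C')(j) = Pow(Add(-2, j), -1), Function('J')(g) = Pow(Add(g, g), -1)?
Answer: Rational(-31, 18) ≈ -1.7222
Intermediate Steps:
Function('J')(g) = Mul(Rational(1, 2), Pow(g, -1)) (Function('J')(g) = Pow(Mul(2, g), -1) = Mul(Rational(1, 2), Pow(g, -1)))
Add(Function('J')(-3), Mul(-14, Function('C')(11))) = Add(Mul(Rational(1, 2), Pow(-3, -1)), Mul(-14, Pow(Add(-2, 11), -1))) = Add(Mul(Rational(1, 2), Rational(-1, 3)), Mul(-14, Pow(9, -1))) = Add(Rational(-1, 6), Mul(-14, Rational(1, 9))) = Add(Rational(-1, 6), Rational(-14, 9)) = Rational(-31, 18)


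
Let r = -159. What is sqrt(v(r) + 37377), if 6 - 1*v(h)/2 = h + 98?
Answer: sqrt(37511) ≈ 193.68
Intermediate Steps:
v(h) = -184 - 2*h (v(h) = 12 - 2*(h + 98) = 12 - 2*(98 + h) = 12 + (-196 - 2*h) = -184 - 2*h)
sqrt(v(r) + 37377) = sqrt((-184 - 2*(-159)) + 37377) = sqrt((-184 + 318) + 37377) = sqrt(134 + 37377) = sqrt(37511)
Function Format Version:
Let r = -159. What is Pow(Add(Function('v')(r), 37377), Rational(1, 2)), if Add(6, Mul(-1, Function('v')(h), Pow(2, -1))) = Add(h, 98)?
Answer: Pow(37511, Rational(1, 2)) ≈ 193.68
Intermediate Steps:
Function('v')(h) = Add(-184, Mul(-2, h)) (Function('v')(h) = Add(12, Mul(-2, Add(h, 98))) = Add(12, Mul(-2, Add(98, h))) = Add(12, Add(-196, Mul(-2, h))) = Add(-184, Mul(-2, h)))
Pow(Add(Function('v')(r), 37377), Rational(1, 2)) = Pow(Add(Add(-184, Mul(-2, -159)), 37377), Rational(1, 2)) = Pow(Add(Add(-184, 318), 37377), Rational(1, 2)) = Pow(Add(134, 37377), Rational(1, 2)) = Pow(37511, Rational(1, 2))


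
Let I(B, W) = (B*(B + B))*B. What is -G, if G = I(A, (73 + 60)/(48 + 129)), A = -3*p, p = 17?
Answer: 265302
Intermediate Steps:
A = -51 (A = -3*17 = -51)
I(B, W) = 2*B³ (I(B, W) = (B*(2*B))*B = (2*B²)*B = 2*B³)
G = -265302 (G = 2*(-51)³ = 2*(-132651) = -265302)
-G = -1*(-265302) = 265302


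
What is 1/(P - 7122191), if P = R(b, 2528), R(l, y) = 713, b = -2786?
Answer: -1/7121478 ≈ -1.4042e-7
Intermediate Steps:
P = 713
1/(P - 7122191) = 1/(713 - 7122191) = 1/(-7121478) = -1/7121478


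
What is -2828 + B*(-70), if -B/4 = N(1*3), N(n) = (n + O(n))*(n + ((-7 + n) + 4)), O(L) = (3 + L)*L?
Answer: 14812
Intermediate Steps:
O(L) = L*(3 + L)
N(n) = (-3 + 2*n)*(n + n*(3 + n)) (N(n) = (n + n*(3 + n))*(n + ((-7 + n) + 4)) = (n + n*(3 + n))*(n + (-3 + n)) = (n + n*(3 + n))*(-3 + 2*n) = (-3 + 2*n)*(n + n*(3 + n)))
B = -252 (B = -4*1*3*(-12 - 3 + 2*(1*3)*(3 + 1*3)) = -12*(-12 - 1*3 + 2*3*(3 + 3)) = -12*(-12 - 3 + 2*3*6) = -12*(-12 - 3 + 36) = -12*21 = -4*63 = -252)
-2828 + B*(-70) = -2828 - 252*(-70) = -2828 + 17640 = 14812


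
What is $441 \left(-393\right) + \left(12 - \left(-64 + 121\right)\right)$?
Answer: $-173358$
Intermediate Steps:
$441 \left(-393\right) + \left(12 - \left(-64 + 121\right)\right) = -173313 + \left(12 - 57\right) = -173313 - 45 = -173358$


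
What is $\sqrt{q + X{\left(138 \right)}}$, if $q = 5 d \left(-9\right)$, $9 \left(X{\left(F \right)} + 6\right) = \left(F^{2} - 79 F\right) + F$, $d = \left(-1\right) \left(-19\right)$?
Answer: $\sqrt{59} \approx 7.6811$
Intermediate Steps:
$d = 19$
$X{\left(F \right)} = -6 - \frac{26 F}{3} + \frac{F^{2}}{9}$ ($X{\left(F \right)} = -6 + \frac{\left(F^{2} - 79 F\right) + F}{9} = -6 + \frac{F^{2} - 78 F}{9} = -6 + \left(- \frac{26 F}{3} + \frac{F^{2}}{9}\right) = -6 - \frac{26 F}{3} + \frac{F^{2}}{9}$)
$q = -855$ ($q = 5 \cdot 19 \left(-9\right) = 95 \left(-9\right) = -855$)
$\sqrt{q + X{\left(138 \right)}} = \sqrt{-855 - \left(1202 - 2116\right)} = \sqrt{-855 - -914} = \sqrt{-855 + 914} = \sqrt{59}$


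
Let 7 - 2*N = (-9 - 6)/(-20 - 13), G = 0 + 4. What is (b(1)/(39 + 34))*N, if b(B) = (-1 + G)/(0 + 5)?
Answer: 108/4015 ≈ 0.026899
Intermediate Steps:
G = 4
b(B) = 3/5 (b(B) = (-1 + 4)/(0 + 5) = 3/5)
N = 36/11 (N = 7/2 - (-9 - 6)/(2*(-20 - 13)) = 7/2 - (-15)/(2*(-33)) = 7/2 - (-15)*(-1)/(2*33) = 7/2 - 1/2*5/11 = 7/2 - 5/22 = 36/11 ≈ 3.2727)
(b(1)/(39 + 34))*N = (3/(5*(39 + 34)))*(36/11) = ((3/5)/73)*(36/11) = ((3/5)*(1/73))*(36/11) = (3/365)*(36/11) = 108/4015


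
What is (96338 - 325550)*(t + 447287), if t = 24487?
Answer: -108136262088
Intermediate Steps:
(96338 - 325550)*(t + 447287) = (96338 - 325550)*(24487 + 447287) = -229212*471774 = -108136262088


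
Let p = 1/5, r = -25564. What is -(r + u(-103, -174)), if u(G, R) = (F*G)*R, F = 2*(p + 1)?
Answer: -87244/5 ≈ -17449.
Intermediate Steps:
p = ⅕ (p = 1*(⅕) = ⅕ ≈ 0.20000)
F = 12/5 (F = 2*(⅕ + 1) = 2*(6/5) = 12/5 ≈ 2.4000)
u(G, R) = 12*G*R/5 (u(G, R) = (12*G/5)*R = 12*G*R/5)
-(r + u(-103, -174)) = -(-25564 + (12/5)*(-103)*(-174)) = -(-25564 + 215064/5) = -1*87244/5 = -87244/5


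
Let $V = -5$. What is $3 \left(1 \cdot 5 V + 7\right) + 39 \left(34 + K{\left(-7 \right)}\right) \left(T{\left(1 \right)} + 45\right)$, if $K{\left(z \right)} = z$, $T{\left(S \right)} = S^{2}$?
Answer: $48384$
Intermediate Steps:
$3 \left(1 \cdot 5 V + 7\right) + 39 \left(34 + K{\left(-7 \right)}\right) \left(T{\left(1 \right)} + 45\right) = 3 \left(1 \cdot 5 \left(-5\right) + 7\right) + 39 \left(34 - 7\right) \left(1^{2} + 45\right) = 3 \left(5 \left(-5\right) + 7\right) + 39 \cdot 27 \left(1 + 45\right) = 3 \left(-25 + 7\right) + 39 \cdot 27 \cdot 46 = 3 \left(-18\right) + 39 \cdot 1242 = -54 + 48438 = 48384$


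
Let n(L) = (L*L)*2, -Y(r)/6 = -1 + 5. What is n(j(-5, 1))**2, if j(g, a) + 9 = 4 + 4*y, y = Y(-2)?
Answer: 416241604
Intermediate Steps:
Y(r) = -24 (Y(r) = -6*(-1 + 5) = -6*4 = -24)
y = -24
j(g, a) = -101 (j(g, a) = -9 + (4 + 4*(-24)) = -9 + (4 - 96) = -9 - 92 = -101)
n(L) = 2*L**2 (n(L) = L**2*2 = 2*L**2)
n(j(-5, 1))**2 = (2*(-101)**2)**2 = (2*10201)**2 = 20402**2 = 416241604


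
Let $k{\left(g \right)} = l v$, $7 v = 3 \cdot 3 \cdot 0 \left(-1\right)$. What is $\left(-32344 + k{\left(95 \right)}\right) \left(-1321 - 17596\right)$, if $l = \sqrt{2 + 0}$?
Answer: $611851448$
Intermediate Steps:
$l = \sqrt{2} \approx 1.4142$
$v = 0$ ($v = \frac{3 \cdot 3 \cdot 0 \left(-1\right)}{7} = \frac{3 \cdot 0 \left(-1\right)}{7} = \frac{0 \left(-1\right)}{7} = \frac{1}{7} \cdot 0 = 0$)
$k{\left(g \right)} = 0$ ($k{\left(g \right)} = \sqrt{2} \cdot 0 = 0$)
$\left(-32344 + k{\left(95 \right)}\right) \left(-1321 - 17596\right) = \left(-32344 + 0\right) \left(-1321 - 17596\right) = \left(-32344\right) \left(-18917\right) = 611851448$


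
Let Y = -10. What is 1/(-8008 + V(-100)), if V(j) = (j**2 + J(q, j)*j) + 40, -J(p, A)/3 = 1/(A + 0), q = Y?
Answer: 1/2029 ≈ 0.00049285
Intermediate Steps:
q = -10
J(p, A) = -3/A (J(p, A) = -3/(A + 0) = -3/A)
V(j) = 37 + j**2 (V(j) = (j**2 + (-3/j)*j) + 40 = (j**2 - 3) + 40 = (-3 + j**2) + 40 = 37 + j**2)
1/(-8008 + V(-100)) = 1/(-8008 + (37 + (-100)**2)) = 1/(-8008 + (37 + 10000)) = 1/(-8008 + 10037) = 1/2029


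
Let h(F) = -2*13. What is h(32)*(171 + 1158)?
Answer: -34554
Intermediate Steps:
h(F) = -26
h(32)*(171 + 1158) = -26*(171 + 1158) = -26*1329 = -34554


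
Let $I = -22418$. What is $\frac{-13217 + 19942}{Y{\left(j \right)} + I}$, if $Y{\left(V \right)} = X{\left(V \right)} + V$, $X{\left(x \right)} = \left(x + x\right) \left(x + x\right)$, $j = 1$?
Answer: $- \frac{6725}{22413} \approx -0.30005$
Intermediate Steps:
$X{\left(x \right)} = 4 x^{2}$ ($X{\left(x \right)} = 2 x 2 x = 4 x^{2}$)
$Y{\left(V \right)} = V + 4 V^{2}$ ($Y{\left(V \right)} = 4 V^{2} + V = V + 4 V^{2}$)
$\frac{-13217 + 19942}{Y{\left(j \right)} + I} = \frac{-13217 + 19942}{1 \left(1 + 4 \cdot 1\right) - 22418} = \frac{6725}{1 \left(1 + 4\right) - 22418} = \frac{6725}{1 \cdot 5 - 22418} = \frac{6725}{5 - 22418} = \frac{6725}{-22413} = 6725 \left(- \frac{1}{22413}\right) = - \frac{6725}{22413}$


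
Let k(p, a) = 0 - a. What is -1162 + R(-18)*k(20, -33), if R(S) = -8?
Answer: -1426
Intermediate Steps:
k(p, a) = -a
-1162 + R(-18)*k(20, -33) = -1162 - (-8)*(-33) = -1162 - 8*33 = -1162 - 264 = -1426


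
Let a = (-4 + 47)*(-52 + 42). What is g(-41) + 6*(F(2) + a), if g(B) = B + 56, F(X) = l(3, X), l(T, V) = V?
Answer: -2553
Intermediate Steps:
F(X) = X
g(B) = 56 + B
a = -430 (a = 43*(-10) = -430)
g(-41) + 6*(F(2) + a) = (56 - 41) + 6*(2 - 430) = 15 + 6*(-428) = 15 - 2568 = -2553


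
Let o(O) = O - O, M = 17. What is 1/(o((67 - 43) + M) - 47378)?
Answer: -1/47378 ≈ -2.1107e-5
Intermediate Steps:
o(O) = 0
1/(o((67 - 43) + M) - 47378) = 1/(0 - 47378) = 1/(-47378) = -1/47378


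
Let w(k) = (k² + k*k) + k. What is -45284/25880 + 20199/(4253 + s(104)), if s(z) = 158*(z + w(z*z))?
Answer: -139509621002153/79730370968410 ≈ -1.7498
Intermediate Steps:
w(k) = k + 2*k² (w(k) = (k² + k²) + k = 2*k² + k = k + 2*k²)
s(z) = 158*z + 158*z²*(1 + 2*z²) (s(z) = 158*(z + (z*z)*(1 + 2*(z*z))) = 158*(z + z²*(1 + 2*z²)) = 158*z + 158*z²*(1 + 2*z²))
-45284/25880 + 20199/(4253 + s(104)) = -45284/25880 + 20199/(4253 + 158*104*(1 + 104 + 2*104³)) = -45284*1/25880 + 20199/(4253 + 158*104*(1 + 104 + 2*1124864)) = -11321/6470 + 20199/(4253 + 158*104*(1 + 104 + 2249728)) = -11321/6470 + 20199/(4253 + 158*104*2249833) = -11321/6470 + 20199/(4253 + 36969255856) = -11321/6470 + 20199/36969260109 = -11321/6470 + 20199*(1/36969260109) = -11321/6470 + 6733/12323086703 = -139509621002153/79730370968410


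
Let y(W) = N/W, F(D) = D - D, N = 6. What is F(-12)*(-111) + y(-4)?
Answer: -3/2 ≈ -1.5000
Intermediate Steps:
F(D) = 0
y(W) = 6/W
F(-12)*(-111) + y(-4) = 0*(-111) + 6/(-4) = 0 + 6*(-¼) = 0 - 3/2 = -3/2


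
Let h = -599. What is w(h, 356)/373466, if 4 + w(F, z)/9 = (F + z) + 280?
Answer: 297/373466 ≈ 0.00079525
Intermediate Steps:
w(F, z) = 2484 + 9*F + 9*z (w(F, z) = -36 + 9*((F + z) + 280) = -36 + 9*(280 + F + z) = -36 + (2520 + 9*F + 9*z) = 2484 + 9*F + 9*z)
w(h, 356)/373466 = (2484 + 9*(-599) + 9*356)/373466 = (2484 - 5391 + 3204)*(1/373466) = 297*(1/373466) = 297/373466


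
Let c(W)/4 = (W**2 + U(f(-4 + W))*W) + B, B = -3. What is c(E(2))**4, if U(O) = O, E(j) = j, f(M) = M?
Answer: 20736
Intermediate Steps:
c(W) = -12 + 4*W**2 + 4*W*(-4 + W) (c(W) = 4*((W**2 + (-4 + W)*W) - 3) = 4*((W**2 + W*(-4 + W)) - 3) = 4*(-3 + W**2 + W*(-4 + W)) = -12 + 4*W**2 + 4*W*(-4 + W))
c(E(2))**4 = (-12 - 16*2 + 8*2**2)**4 = (-12 - 32 + 8*4)**4 = (-12 - 32 + 32)**4 = (-12)**4 = 20736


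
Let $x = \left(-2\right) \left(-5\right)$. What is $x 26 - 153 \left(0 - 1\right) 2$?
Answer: $566$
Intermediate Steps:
$x = 10$
$x 26 - 153 \left(0 - 1\right) 2 = 10 \cdot 26 - 153 \left(0 - 1\right) 2 = 260 - 153 \left(\left(-1\right) 2\right) = 260 - -306 = 260 + 306 = 566$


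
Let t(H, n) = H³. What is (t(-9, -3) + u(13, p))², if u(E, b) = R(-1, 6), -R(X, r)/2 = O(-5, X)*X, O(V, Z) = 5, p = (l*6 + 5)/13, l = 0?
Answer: 516961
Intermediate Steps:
p = 5/13 (p = (0*6 + 5)/13 = (0 + 5)*(1/13) = 5*(1/13) = 5/13 ≈ 0.38462)
R(X, r) = -10*X
u(E, b) = 10 (u(E, b) = -10*(-1) = 10)
(t(-9, -3) + u(13, p))² = ((-9)³ + 10)² = (-729 + 10)² = (-719)² = 516961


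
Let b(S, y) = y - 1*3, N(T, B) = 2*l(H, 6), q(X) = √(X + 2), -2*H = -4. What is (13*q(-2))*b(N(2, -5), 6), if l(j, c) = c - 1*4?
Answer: 0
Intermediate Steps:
H = 2 (H = -½*(-4) = 2)
l(j, c) = -4 + c (l(j, c) = c - 4 = -4 + c)
q(X) = √(2 + X)
N(T, B) = 4 (N(T, B) = 2*(-4 + 6) = 2*2 = 4)
b(S, y) = -3 + y (b(S, y) = y - 3 = -3 + y)
(13*q(-2))*b(N(2, -5), 6) = (13*√(2 - 2))*(-3 + 6) = (13*√0)*3 = (13*0)*3 = 0*3 = 0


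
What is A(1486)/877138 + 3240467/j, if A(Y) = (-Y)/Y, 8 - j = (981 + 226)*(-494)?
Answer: 710584036795/130751891677 ≈ 5.4346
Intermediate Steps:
j = 596266 (j = 8 - (981 + 226)*(-494) = 8 - 1207*(-494) = 8 - 1*(-596258) = 8 + 596258 = 596266)
A(Y) = -1
A(1486)/877138 + 3240467/j = -1/877138 + 3240467/596266 = 710584036795/130751891677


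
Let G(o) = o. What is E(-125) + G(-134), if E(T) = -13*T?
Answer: 1491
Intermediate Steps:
E(-125) + G(-134) = -13*(-125) - 134 = 1625 - 134 = 1491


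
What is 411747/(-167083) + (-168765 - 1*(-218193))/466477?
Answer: -26258846685/11134339513 ≈ -2.3584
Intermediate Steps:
411747/(-167083) + (-168765 - 1*(-218193))/466477 = 411747*(-1/167083) + (-168765 + 218193)*(1/466477) = -58821/23869 + 49428*(1/466477) = -58821/23869 + 49428/466477 = -26258846685/11134339513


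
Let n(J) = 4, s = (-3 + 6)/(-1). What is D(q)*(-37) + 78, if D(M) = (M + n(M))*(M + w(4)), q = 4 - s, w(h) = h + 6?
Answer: -6841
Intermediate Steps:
s = -3 (s = 3*(-1) = -3)
w(h) = 6 + h
q = 7 (q = 4 - 1*(-3) = 4 + 3 = 7)
D(M) = (4 + M)*(10 + M) (D(M) = (M + 4)*(M + (6 + 4)) = (4 + M)*(M + 10) = (4 + M)*(10 + M))
D(q)*(-37) + 78 = (40 + 7**2 + 14*7)*(-37) + 78 = (40 + 49 + 98)*(-37) + 78 = 187*(-37) + 78 = -6919 + 78 = -6841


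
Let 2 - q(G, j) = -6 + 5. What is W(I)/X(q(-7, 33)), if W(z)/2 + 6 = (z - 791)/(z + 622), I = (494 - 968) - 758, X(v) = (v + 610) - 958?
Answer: 1637/105225 ≈ 0.015557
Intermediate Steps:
q(G, j) = 3 (q(G, j) = 2 - (-6 + 5) = 2 - 1*(-1) = 2 + 1 = 3)
X(v) = -348 + v (X(v) = (610 + v) - 958 = -348 + v)
I = -1232 (I = -474 - 758 = -1232)
W(z) = -12 + 2*(-791 + z)/(622 + z) (W(z) = -12 + 2*((z - 791)/(z + 622)) = -12 + 2*((-791 + z)/(622 + z)) = -12 + 2*(-791 + z)/(622 + z))
W(I)/X(q(-7, 33)) = (2*(-4523 - 5*(-1232))/(622 - 1232))/(-348 + 3) = (2*(-4523 + 6160)/(-610))/(-345) = (2*(-1/610)*1637)*(-1/345) = -1637/305*(-1/345) = 1637/105225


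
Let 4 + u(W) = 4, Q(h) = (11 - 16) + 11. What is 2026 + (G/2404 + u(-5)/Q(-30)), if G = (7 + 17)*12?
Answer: 1217698/601 ≈ 2026.1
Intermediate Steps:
Q(h) = 6 (Q(h) = -5 + 11 = 6)
u(W) = 0 (u(W) = -4 + 4 = 0)
G = 288 (G = 24*12 = 288)
2026 + (G/2404 + u(-5)/Q(-30)) = 2026 + (288/2404 + 0/6) = 2026 + (288*(1/2404) + 0*(1/6)) = 2026 + (72/601 + 0) = 2026 + 72/601 = 1217698/601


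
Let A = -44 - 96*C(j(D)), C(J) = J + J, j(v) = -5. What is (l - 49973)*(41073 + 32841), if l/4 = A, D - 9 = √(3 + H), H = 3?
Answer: -3422883426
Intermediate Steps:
D = 9 + √6 (D = 9 + √(3 + 3) = 9 + √6 ≈ 11.449)
C(J) = 2*J
A = 916 (A = -44 - 192*(-5) = -44 - 96*(-10) = -44 + 960 = 916)
l = 3664 (l = 4*916 = 3664)
(l - 49973)*(41073 + 32841) = (3664 - 49973)*(41073 + 32841) = -46309*73914 = -3422883426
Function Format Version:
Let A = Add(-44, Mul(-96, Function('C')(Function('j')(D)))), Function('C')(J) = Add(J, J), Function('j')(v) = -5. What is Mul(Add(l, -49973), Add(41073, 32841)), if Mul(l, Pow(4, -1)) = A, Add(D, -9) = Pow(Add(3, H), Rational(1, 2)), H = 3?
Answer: -3422883426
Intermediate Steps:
D = Add(9, Pow(6, Rational(1, 2))) (D = Add(9, Pow(Add(3, 3), Rational(1, 2))) = Add(9, Pow(6, Rational(1, 2))) ≈ 11.449)
Function('C')(J) = Mul(2, J)
A = 916 (A = Add(-44, Mul(-96, Mul(2, -5))) = Add(-44, Mul(-96, -10)) = Add(-44, 960) = 916)
l = 3664 (l = Mul(4, 916) = 3664)
Mul(Add(l, -49973), Add(41073, 32841)) = Mul(Add(3664, -49973), Add(41073, 32841)) = Mul(-46309, 73914) = -3422883426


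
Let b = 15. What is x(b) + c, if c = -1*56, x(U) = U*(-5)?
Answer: -131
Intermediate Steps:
x(U) = -5*U
c = -56
x(b) + c = -5*15 - 56 = -75 - 56 = -131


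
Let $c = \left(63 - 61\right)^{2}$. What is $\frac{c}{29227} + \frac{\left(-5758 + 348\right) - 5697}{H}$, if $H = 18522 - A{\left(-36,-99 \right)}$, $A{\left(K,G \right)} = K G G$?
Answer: $- \frac{323138857}{10853680266} \approx -0.029772$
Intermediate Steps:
$A{\left(K,G \right)} = K G^{2}$ ($A{\left(K,G \right)} = G K G = K G^{2}$)
$c = 4$ ($c = 2^{2} = 4$)
$H = 371358$ ($H = 18522 - - 36 \left(-99\right)^{2} = 18522 - \left(-36\right) 9801 = 18522 - -352836 = 18522 + 352836 = 371358$)
$\frac{c}{29227} + \frac{\left(-5758 + 348\right) - 5697}{H} = \frac{4}{29227} + \frac{\left(-5758 + 348\right) - 5697}{371358} = 4 \cdot \frac{1}{29227} + \left(-5410 - 5697\right) \frac{1}{371358} = \frac{4}{29227} - \frac{11107}{371358} = - \frac{323138857}{10853680266}$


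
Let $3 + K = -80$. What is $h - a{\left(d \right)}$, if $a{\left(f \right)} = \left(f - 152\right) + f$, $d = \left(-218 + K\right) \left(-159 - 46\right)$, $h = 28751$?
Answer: $-94507$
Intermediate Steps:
$K = -83$ ($K = -3 - 80 = -83$)
$d = 61705$ ($d = \left(-218 - 83\right) \left(-159 - 46\right) = \left(-301\right) \left(-205\right) = 61705$)
$a{\left(f \right)} = -152 + 2 f$ ($a{\left(f \right)} = \left(-152 + f\right) + f = -152 + 2 f$)
$h - a{\left(d \right)} = 28751 - \left(-152 + 2 \cdot 61705\right) = 28751 - \left(-152 + 123410\right) = 28751 - 123258 = -94507$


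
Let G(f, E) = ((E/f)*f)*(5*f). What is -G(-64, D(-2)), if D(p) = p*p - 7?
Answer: -960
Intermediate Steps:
D(p) = -7 + p**2 (D(p) = p**2 - 7 = -7 + p**2)
G(f, E) = 5*E*f (G(f, E) = E*(5*f) = 5*E*f)
-G(-64, D(-2)) = -5*(-7 + (-2)**2)*(-64) = -5*(-7 + 4)*(-64) = -5*(-3)*(-64) = -1*960 = -960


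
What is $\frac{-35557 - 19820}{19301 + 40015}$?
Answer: $- \frac{18459}{19772} \approx -0.93359$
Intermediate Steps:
$\frac{-35557 - 19820}{19301 + 40015} = - \frac{55377}{59316} = \left(-55377\right) \frac{1}{59316} = - \frac{18459}{19772}$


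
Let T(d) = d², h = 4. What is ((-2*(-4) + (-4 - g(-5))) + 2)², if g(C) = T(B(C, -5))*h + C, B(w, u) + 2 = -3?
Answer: 7921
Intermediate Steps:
B(w, u) = -5 (B(w, u) = -2 - 3 = -5)
g(C) = 100 + C (g(C) = (-5)²*4 + C = 25*4 + C = 100 + C)
((-2*(-4) + (-4 - g(-5))) + 2)² = ((-2*(-4) + (-4 - (100 - 5))) + 2)² = ((8 + (-4 - 1*95)) + 2)² = ((8 + (-4 - 95)) + 2)² = ((8 - 99) + 2)² = (-91 + 2)² = (-89)² = 7921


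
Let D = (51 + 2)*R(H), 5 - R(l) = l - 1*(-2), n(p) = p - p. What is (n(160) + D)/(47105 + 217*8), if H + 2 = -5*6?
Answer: 1855/48841 ≈ 0.037980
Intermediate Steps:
H = -32 (H = -2 - 5*6 = -2 - 30 = -32)
n(p) = 0
R(l) = 3 - l (R(l) = 5 - (l - 1*(-2)) = 5 - (l + 2) = 5 - (2 + l) = 5 + (-2 - l) = 3 - l)
D = 1855 (D = (51 + 2)*(3 - 1*(-32)) = 53*(3 + 32) = 53*35 = 1855)
(n(160) + D)/(47105 + 217*8) = (0 + 1855)/(47105 + 217*8) = 1855/(47105 + 1736) = 1855/48841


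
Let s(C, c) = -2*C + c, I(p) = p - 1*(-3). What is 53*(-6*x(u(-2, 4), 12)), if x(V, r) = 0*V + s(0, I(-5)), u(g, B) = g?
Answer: 636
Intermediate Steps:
I(p) = 3 + p (I(p) = p + 3 = 3 + p)
s(C, c) = c - 2*C
x(V, r) = -2 (x(V, r) = 0*V + ((3 - 5) - 2*0) = 0 + (-2 + 0) = 0 - 2 = -2)
53*(-6*x(u(-2, 4), 12)) = 53*(-6*(-2)) = 53*12 = 636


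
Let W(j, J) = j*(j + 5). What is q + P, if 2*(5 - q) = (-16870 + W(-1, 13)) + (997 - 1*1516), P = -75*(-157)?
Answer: 40953/2 ≈ 20477.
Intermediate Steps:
W(j, J) = j*(5 + j)
P = 11775
q = 17403/2 (q = 5 - ((-16870 - (5 - 1)) + (997 - 1*1516))/2 = 5 - ((-16870 - 1*4) + (997 - 1516))/2 = 5 - ((-16870 - 4) - 519)/2 = 5 - (-16874 - 519)/2 = 5 - ½*(-17393) = 5 + 17393/2 = 17403/2 ≈ 8701.5)
q + P = 17403/2 + 11775 = 40953/2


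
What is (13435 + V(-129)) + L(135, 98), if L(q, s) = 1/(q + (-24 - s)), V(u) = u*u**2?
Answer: -27732301/13 ≈ -2.1333e+6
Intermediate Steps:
V(u) = u**3
L(q, s) = 1/(-24 + q - s)
(13435 + V(-129)) + L(135, 98) = (13435 + (-129)**3) + 1/(-24 + 135 - 1*98) = (13435 - 2146689) + 1/(-24 + 135 - 98) = -2133254 + 1/13 = -27732301/13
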